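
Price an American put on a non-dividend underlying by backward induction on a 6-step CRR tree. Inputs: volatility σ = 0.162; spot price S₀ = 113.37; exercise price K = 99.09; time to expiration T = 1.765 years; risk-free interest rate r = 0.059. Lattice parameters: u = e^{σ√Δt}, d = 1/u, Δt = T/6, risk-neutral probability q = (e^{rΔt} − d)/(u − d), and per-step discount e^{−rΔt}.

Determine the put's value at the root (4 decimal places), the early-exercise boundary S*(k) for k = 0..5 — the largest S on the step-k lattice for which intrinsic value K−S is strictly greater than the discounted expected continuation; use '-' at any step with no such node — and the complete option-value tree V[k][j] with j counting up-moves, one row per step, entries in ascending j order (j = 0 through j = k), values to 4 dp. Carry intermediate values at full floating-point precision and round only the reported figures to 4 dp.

price = 1.8085
boundary = - - - 87.1006 79.7742 87.1006
tree:
1.8085
3.5008 0.6254
6.5941 1.3443 0.1186
11.9894 2.8475 0.2856 0.0000
19.3158 5.9181 0.6878 0.0000 0.0000
26.0260 11.9894 1.6566 0.0000 0.0000 0.0000
32.1717 19.3158 3.9900 0.0000 0.0000 0.0000 0.0000

Δt=0.29417, u=1.09184, d=0.91589, q=0.57755, disc=e^(-rΔt)=0.98279
k=6 terminal: V=max(K-S,0) → 32.1717 19.3158 3.9900 0.0000 0.0000 0.0000 0.0000
k=5: j=0 S=73.0640 intr=26.0260 cont=24.3210 V=26.0260[EX]; j=1 S=87.1006 intr=11.9894 cont=10.2844 V=11.9894[EX]; j=2 S=103.8339 intr=0.0000 cont=1.6566 V=1.6566[hold]; j=3 S=123.7819 intr=0.0000 cont=0.0000 V=0.0000[hold]; j=4 S=147.5621 intr=0.0000 cont=0.0000 V=0.0000[hold]; j=5 S=175.9109 intr=0.0000 cont=0.0000 V=0.0000[hold]  S*(5)=87.1006
k=4: j=0 S=79.7742 intr=19.3158 cont=17.6108 V=19.3158[EX]; j=1 S=95.1000 intr=3.9900 cont=5.9181 V=5.9181[hold]; j=2 S=113.3700 intr=0.0000 cont=0.6878 V=0.6878[hold]; j=3 S=135.1500 intr=0.0000 cont=0.0000 V=0.0000[hold]; j=4 S=161.1142 intr=0.0000 cont=0.0000 V=0.0000[hold]  S*(4)=79.7742
k=3: j=0 S=87.1006 intr=11.9894 cont=11.3788 V=11.9894[EX]; j=1 S=103.8339 intr=0.0000 cont=2.8475 V=2.8475[hold]; j=2 S=123.7819 intr=0.0000 cont=0.2856 V=0.2856[hold]; j=3 S=147.5621 intr=0.0000 cont=0.0000 V=0.0000[hold]  S*(3)=87.1006
k=2: j=0 S=95.1000 intr=3.9900 cont=6.5941 V=6.5941[hold]; j=1 S=113.3700 intr=0.0000 cont=1.3443 V=1.3443[hold]; j=2 S=135.1500 intr=0.0000 cont=0.1186 V=0.1186[hold]  S*(2)=-
k=1: j=0 S=103.8339 intr=0.0000 cont=3.5008 V=3.5008[hold]; j=1 S=123.7819 intr=0.0000 cont=0.6254 V=0.6254[hold]  S*(1)=-
k=0: j=0 S=113.3700 intr=0.0000 cont=1.8085 V=1.8085[hold]  S*(0)=-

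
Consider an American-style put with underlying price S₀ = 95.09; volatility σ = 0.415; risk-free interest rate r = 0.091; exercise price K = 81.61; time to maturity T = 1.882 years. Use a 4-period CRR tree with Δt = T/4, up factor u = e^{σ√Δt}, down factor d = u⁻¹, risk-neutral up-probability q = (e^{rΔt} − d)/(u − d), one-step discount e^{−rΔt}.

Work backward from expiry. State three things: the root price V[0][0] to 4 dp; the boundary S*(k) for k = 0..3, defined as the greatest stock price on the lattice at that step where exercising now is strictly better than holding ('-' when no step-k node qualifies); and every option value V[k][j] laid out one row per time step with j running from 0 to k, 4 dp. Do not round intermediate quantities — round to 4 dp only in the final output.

price = 9.1169
boundary = - - 53.8123 40.4813
tree:
9.1169
16.2042 2.9629
27.7977 6.2491 0.0000
41.1287 13.1799 0.0000 0.0000
51.1571 27.7977 0.0000 0.0000 0.0000

params: Δt=0.47050 u=1.32931 d=0.75227 q=0.50512 e^(-rΔt)=0.95809
t_4 payoffs: 51.1571 27.7977 0.0000 0.0000 0.0000
t_3: node(3,0) S=40.4813 payoff=41.1287 vs cont=37.7082 → 41.1287 [stop]  node(3,1) S=71.5333 payoff=10.0767 vs cont=13.1799 → 13.1799 [wait]  node(3,2) S=126.4042 payoff=0.0000 vs cont=0.0000 → 0.0000 [wait]  node(3,3) S=223.3649 payoff=0.0000 vs cont=0.0000 → 0.0000 [wait]  ⇒ S*(3)=40.4813
t_2: node(2,0) S=53.8123 payoff=27.7977 vs cont=25.8791 → 27.7977 [stop]  node(2,1) S=95.0900 payoff=0.0000 vs cont=6.2491 → 6.2491 [wait]  node(2,2) S=168.0305 payoff=0.0000 vs cont=0.0000 → 0.0000 [wait]  ⇒ S*(2)=53.8123
t_1: node(1,0) S=71.5333 payoff=10.0767 vs cont=16.2042 → 16.2042 [wait]  node(1,1) S=126.4042 payoff=0.0000 vs cont=2.9629 → 2.9629 [wait]  ⇒ S*(1)=-
t_0: node(0,0) S=95.0900 payoff=0.0000 vs cont=9.1169 → 9.1169 [wait]  ⇒ S*(0)=-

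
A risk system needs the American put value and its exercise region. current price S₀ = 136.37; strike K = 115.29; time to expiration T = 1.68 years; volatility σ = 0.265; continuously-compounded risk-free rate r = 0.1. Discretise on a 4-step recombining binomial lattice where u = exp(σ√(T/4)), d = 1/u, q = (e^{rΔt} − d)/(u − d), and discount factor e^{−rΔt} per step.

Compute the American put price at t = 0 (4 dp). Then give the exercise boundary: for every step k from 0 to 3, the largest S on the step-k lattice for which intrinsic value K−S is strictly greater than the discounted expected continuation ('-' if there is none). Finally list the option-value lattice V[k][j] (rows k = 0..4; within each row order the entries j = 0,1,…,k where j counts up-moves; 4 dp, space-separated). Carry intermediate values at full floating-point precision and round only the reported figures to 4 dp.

price = 4.3282
boundary = - - 96.7270 81.4633
tree:
4.3282
9.1172 1.2000
18.5630 2.9901 0.0000
33.8267 7.4501 0.0000 0.0000
46.6817 18.5630 0.0000 0.0000 0.0000

Δt=0.42000  u=1.18737  d=0.84220  q=0.58144  discount=0.95887
step 4 (expiry): payoffs max(K−S,0) = 46.6817 18.5630 0.0000 0.0000 0.0000
step 3: (k=3,j=0): S=81.4633, (K−S)⁺=33.8267, hold=29.0848 ⇒ V=33.8267 exercise | (k=3,j=1): S=114.8506, (K−S)⁺=0.4394, hold=7.4501 ⇒ V=7.4501 continue | (k=3,j=2): S=161.9215, (K−S)⁺=0.0000, hold=0.0000 ⇒ V=0.0000 continue | (k=3,j=3): S=228.2840, (K−S)⁺=0.0000, hold=0.0000 ⇒ V=0.0000 continue  boundary S*=81.4633
step 2: (k=2,j=0): S=96.7270, (K−S)⁺=18.5630, hold=17.7298 ⇒ V=18.5630 exercise | (k=2,j=1): S=136.3700, (K−S)⁺=0.0000, hold=2.9901 ⇒ V=2.9901 continue | (k=2,j=2): S=192.2605, (K−S)⁺=0.0000, hold=0.0000 ⇒ V=0.0000 continue  boundary S*=96.7270
step 1: (k=1,j=0): S=114.8506, (K−S)⁺=0.4394, hold=9.1172 ⇒ V=9.1172 continue | (k=1,j=1): S=161.9215, (K−S)⁺=0.0000, hold=1.2000 ⇒ V=1.2000 continue  boundary S*=-
step 0: (k=0,j=0): S=136.3700, (K−S)⁺=0.0000, hold=4.3282 ⇒ V=4.3282 continue  boundary S*=-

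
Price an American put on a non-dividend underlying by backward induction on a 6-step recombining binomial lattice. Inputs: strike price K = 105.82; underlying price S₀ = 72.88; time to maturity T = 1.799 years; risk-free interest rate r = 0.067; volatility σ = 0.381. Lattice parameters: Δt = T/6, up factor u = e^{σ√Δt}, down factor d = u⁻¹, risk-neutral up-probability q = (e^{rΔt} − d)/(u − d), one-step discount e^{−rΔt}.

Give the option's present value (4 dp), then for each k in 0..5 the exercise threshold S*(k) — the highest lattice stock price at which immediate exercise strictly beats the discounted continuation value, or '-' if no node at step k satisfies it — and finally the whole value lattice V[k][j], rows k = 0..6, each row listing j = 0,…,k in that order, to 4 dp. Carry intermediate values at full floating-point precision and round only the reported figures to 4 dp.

Δt=0.29983  u=1.23198  d=0.81170  q=0.49631  discount=0.98011
step 6 (expiry): payoffs max(K−S,0) = 84.9760 74.1833 57.8025 32.9400 0.0000 0.0000 0.0000
step 5: (k=5,j=0): S=25.6795, (K−S)⁺=80.1405, hold=78.0359 ⇒ V=80.1405 exercise | (k=5,j=1): S=38.9758, (K−S)⁺=66.8442, hold=64.7396 ⇒ V=66.8442 exercise | (k=5,j=2): S=59.1567, (K−S)⁺=46.6633, hold=44.5587 ⇒ V=46.6633 exercise | (k=5,j=3): S=89.7869, (K−S)⁺=16.0331, hold=16.2614 ⇒ V=16.2614 continue | (k=5,j=4): S=136.2767, (K−S)⁺=0.0000, hold=0.0000 ⇒ V=0.0000 continue | (k=5,j=5): S=206.8380, (K−S)⁺=0.0000, hold=0.0000 ⇒ V=0.0000 continue  boundary S*=59.1567
step 4: (k=4,j=0): S=31.6367, (K−S)⁺=74.1833, hold=72.0787 ⇒ V=74.1833 exercise | (k=4,j=1): S=48.0175, (K−S)⁺=57.8025, hold=55.6979 ⇒ V=57.8025 exercise | (k=4,j=2): S=72.8800, (K−S)⁺=32.9400, hold=30.9465 ⇒ V=32.9400 exercise | (k=4,j=3): S=110.6158, (K−S)⁺=0.0000, hold=8.0278 ⇒ V=8.0278 continue | (k=4,j=4): S=167.8904, (K−S)⁺=0.0000, hold=0.0000 ⇒ V=0.0000 continue  boundary S*=72.8800
step 3: (k=3,j=0): S=38.9758, (K−S)⁺=66.8442, hold=64.7396 ⇒ V=66.8442 exercise | (k=3,j=1): S=59.1567, (K−S)⁺=46.6633, hold=44.5587 ⇒ V=46.6633 exercise | (k=3,j=2): S=89.7869, (K−S)⁺=16.0331, hold=20.1665 ⇒ V=20.1665 continue | (k=3,j=3): S=136.2767, (K−S)⁺=0.0000, hold=3.9631 ⇒ V=3.9631 continue  boundary S*=59.1567
step 2: (k=2,j=0): S=48.0175, (K−S)⁺=57.8025, hold=55.6979 ⇒ V=57.8025 exercise | (k=2,j=1): S=72.8800, (K−S)⁺=32.9400, hold=32.8460 ⇒ V=32.9400 exercise | (k=2,j=2): S=110.6158, (K−S)⁺=0.0000, hold=11.8834 ⇒ V=11.8834 continue  boundary S*=72.8800
step 1: (k=1,j=0): S=59.1567, (K−S)⁺=46.6633, hold=44.5587 ⇒ V=46.6633 exercise | (k=1,j=1): S=89.7869, (K−S)⁺=16.0331, hold=22.0420 ⇒ V=22.0420 continue  boundary S*=59.1567
step 0: (k=0,j=0): S=72.8800, (K−S)⁺=32.9400, hold=33.7584 ⇒ V=33.7584 continue  boundary S*=-

price = 33.7584
boundary = - 59.1567 72.8800 59.1567 72.8800 59.1567
tree:
33.7584
46.6633 22.0420
57.8025 32.9400 11.8834
66.8442 46.6633 20.1665 3.9631
74.1833 57.8025 32.9400 8.0278 0.0000
80.1405 66.8442 46.6633 16.2614 0.0000 0.0000
84.9760 74.1833 57.8025 32.9400 0.0000 0.0000 0.0000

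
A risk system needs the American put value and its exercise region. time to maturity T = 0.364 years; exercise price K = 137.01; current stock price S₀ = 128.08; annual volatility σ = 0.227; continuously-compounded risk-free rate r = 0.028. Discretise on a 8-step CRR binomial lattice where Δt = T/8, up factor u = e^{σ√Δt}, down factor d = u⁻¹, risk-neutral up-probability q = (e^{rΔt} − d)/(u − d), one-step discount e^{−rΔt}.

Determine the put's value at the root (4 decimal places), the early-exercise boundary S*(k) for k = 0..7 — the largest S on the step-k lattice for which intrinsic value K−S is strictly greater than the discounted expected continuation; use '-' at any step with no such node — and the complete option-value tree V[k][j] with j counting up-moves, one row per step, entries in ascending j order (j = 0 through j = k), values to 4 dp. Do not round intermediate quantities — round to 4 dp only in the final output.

params: Δt=0.04550 u=1.04961 d=0.95273 q=0.50106 e^(-rΔt)=0.99873
t_8 payoffs: 50.0638 41.2227 31.4825 20.7518 8.9300 0.0000 0.0000 0.0000 0.0000
t_7: node(7,0) S=91.2597 payoff=45.7503 vs cont=45.5758 → 45.7503 [stop]  node(7,1) S=100.5396 payoff=36.4704 vs cont=36.2960 → 36.4704 [stop]  node(7,2) S=110.7630 payoff=26.2470 vs cont=26.0726 → 26.2470 [stop]  node(7,3) S=122.0260 payoff=14.9840 vs cont=14.8095 → 14.9840 [stop]  node(7,4) S=134.4343 payoff=2.5757 vs cont=4.4499 → 4.4499 [wait]  node(7,5) S=148.1044 payoff=0.0000 vs cont=0.0000 → 0.0000 [wait]  node(7,6) S=163.1645 payoff=0.0000 vs cont=0.0000 → 0.0000 [wait]  node(7,7) S=179.7560 payoff=0.0000 vs cont=0.0000 → 0.0000 [wait]  ⇒ S*(7)=122.0260
t_6: node(6,0) S=95.7873 payoff=41.2227 vs cont=41.0482 → 41.2227 [stop]  node(6,1) S=105.5275 payoff=31.4825 vs cont=31.3080 → 31.4825 [stop]  node(6,2) S=116.2582 payoff=20.7518 vs cont=20.5774 → 20.7518 [stop]  node(6,3) S=128.0800 payoff=8.9300 vs cont=9.6935 → 9.6935 [wait]  node(6,4) S=141.1039 payoff=0.0000 vs cont=2.2174 → 2.2174 [wait]  node(6,5) S=155.4522 payoff=0.0000 vs cont=0.0000 → 0.0000 [wait]  node(6,6) S=171.2594 payoff=0.0000 vs cont=0.0000 → 0.0000 [wait]  ⇒ S*(6)=116.2582
t_5: node(5,0) S=100.5396 payoff=36.4704 vs cont=36.2960 → 36.4704 [stop]  node(5,1) S=110.7630 payoff=26.2470 vs cont=26.0726 → 26.2470 [stop]  node(5,2) S=122.0260 payoff=14.9840 vs cont=15.1916 → 15.1916 [wait]  node(5,3) S=134.4343 payoff=2.5757 vs cont=5.9400 → 5.9400 [wait]  node(5,4) S=148.1044 payoff=0.0000 vs cont=1.1050 → 1.1050 [wait]  node(5,5) S=163.1645 payoff=0.0000 vs cont=0.0000 → 0.0000 [wait]  ⇒ S*(5)=110.7630
t_4: node(4,0) S=105.5275 payoff=31.4825 vs cont=31.3080 → 31.4825 [stop]  node(4,1) S=116.2582 payoff=20.7518 vs cont=20.6813 → 20.7518 [stop]  node(4,2) S=128.0800 payoff=8.9300 vs cont=10.5426 → 10.5426 [wait]  node(4,3) S=141.1039 payoff=0.0000 vs cont=3.5129 → 3.5129 [wait]  node(4,4) S=155.4522 payoff=0.0000 vs cont=0.5506 → 0.5506 [wait]  ⇒ S*(4)=116.2582
t_3: node(3,0) S=110.7630 payoff=26.2470 vs cont=26.0726 → 26.2470 [stop]  node(3,1) S=122.0260 payoff=14.9840 vs cont=15.6165 → 15.6165 [wait]  node(3,2) S=134.4343 payoff=2.5757 vs cont=7.0114 → 7.0114 [wait]  node(3,3) S=148.1044 payoff=0.0000 vs cont=2.0260 → 2.0260 [wait]  ⇒ S*(3)=110.7630
t_2: node(2,0) S=116.2582 payoff=20.7518 vs cont=20.8939 → 20.8939 [wait]  node(2,1) S=128.0800 payoff=8.9300 vs cont=11.2905 → 11.2905 [wait]  node(2,2) S=141.1039 payoff=0.0000 vs cont=4.5077 → 4.5077 [wait]  ⇒ S*(2)=-
t_1: node(1,0) S=122.0260 payoff=14.9840 vs cont=16.0616 → 16.0616 [wait]  node(1,1) S=134.4343 payoff=2.5757 vs cont=7.8819 → 7.8819 [wait]  ⇒ S*(1)=-
t_0: node(0,0) S=128.0800 payoff=8.9300 vs cont=11.9478 → 11.9478 [wait]  ⇒ S*(0)=-

price = 11.9478
boundary = - - - 110.7630 116.2582 110.7630 116.2582 122.0260
tree:
11.9478
16.0616 7.8819
20.8939 11.2905 4.5077
26.2470 15.6165 7.0114 2.0260
31.4825 20.7518 10.5426 3.5129 0.5506
36.4704 26.2470 15.1916 5.9400 1.1050 0.0000
41.2227 31.4825 20.7518 9.6935 2.2174 0.0000 0.0000
45.7503 36.4704 26.2470 14.9840 4.4499 0.0000 0.0000 0.0000
50.0638 41.2227 31.4825 20.7518 8.9300 0.0000 0.0000 0.0000 0.0000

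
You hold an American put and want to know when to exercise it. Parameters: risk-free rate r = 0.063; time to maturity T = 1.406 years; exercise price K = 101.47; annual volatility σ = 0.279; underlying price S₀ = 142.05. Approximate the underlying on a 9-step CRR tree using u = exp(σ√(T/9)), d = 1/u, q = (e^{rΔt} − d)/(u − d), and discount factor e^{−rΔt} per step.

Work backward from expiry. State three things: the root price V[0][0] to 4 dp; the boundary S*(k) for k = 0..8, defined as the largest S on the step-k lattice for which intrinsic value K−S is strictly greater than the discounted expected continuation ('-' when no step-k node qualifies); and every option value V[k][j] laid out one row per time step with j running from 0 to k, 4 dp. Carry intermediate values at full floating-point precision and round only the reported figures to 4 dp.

price = 1.7215
boundary = - - - - - 81.8433 73.2979 81.8433 91.3849
tree:
1.7215
2.9537 0.6042
4.9628 1.1349 0.1204
8.1270 2.1042 0.2518 0.0000
12.8891 3.8372 0.5267 0.0000 0.0000
19.6267 6.8463 1.1018 0.0000 0.0000 0.0000
28.1721 11.8519 2.3048 0.0000 0.0000 0.0000 0.0000
35.8253 19.6267 4.8212 0.0000 0.0000 0.0000 0.0000 0.0000
42.6794 28.1721 10.0851 0.0000 0.0000 0.0000 0.0000 0.0000 0.0000
48.8178 35.8253 19.6267 0.0000 0.0000 0.0000 0.0000 0.0000 0.0000 0.0000

Δt=0.15622, u=1.11658, d=0.89559, q=0.51721, disc=e^(-rΔt)=0.99021
k=9 terminal: V=max(K-S,0) → 48.8178 35.8253 19.6267 0.0000 0.0000 0.0000 0.0000 0.0000 0.0000 0.0000
k=8: j=0 S=58.7906 intr=42.6794 cont=41.6856 V=42.6794[EX]; j=1 S=73.2979 intr=28.1721 cont=27.1784 V=28.1721[EX]; j=2 S=91.3849 intr=10.0851 cont=9.3827 V=10.0851[EX]; j=3 S=113.9352 intr=0.0000 cont=0.0000 V=0.0000[hold]; j=4 S=142.0500 intr=0.0000 cont=0.0000 V=0.0000[hold]; j=5 S=177.1024 intr=0.0000 cont=0.0000 V=0.0000[hold]; j=6 S=220.8045 intr=0.0000 cont=0.0000 V=0.0000[hold]; j=7 S=275.2905 intr=0.0000 cont=0.0000 V=0.0000[hold]; j=8 S=343.2215 intr=0.0000 cont=0.0000 V=0.0000[hold]  S*(8)=91.3849
k=7: j=0 S=65.6447 intr=35.8253 cont=34.8315 V=35.8253[EX]; j=1 S=81.8433 intr=19.6267 cont=18.6330 V=19.6267[EX]; j=2 S=102.0390 intr=0.0000 cont=4.8212 V=4.8212[hold]; j=3 S=127.2183 intr=0.0000 cont=0.0000 V=0.0000[hold]; j=4 S=158.6109 intr=0.0000 cont=0.0000 V=0.0000[hold]; j=5 S=197.7499 intr=0.0000 cont=0.0000 V=0.0000[hold]; j=6 S=246.5469 intr=0.0000 cont=0.0000 V=0.0000[hold]; j=7 S=307.3851 intr=0.0000 cont=0.0000 V=0.0000[hold]  S*(7)=81.8433
k=6: j=0 S=73.2979 intr=28.1721 cont=27.1784 V=28.1721[EX]; j=1 S=91.3849 intr=10.0851 cont=11.8519 V=11.8519[hold]; j=2 S=113.9352 intr=0.0000 cont=2.3048 V=2.3048[hold]; j=3 S=142.0500 intr=0.0000 cont=0.0000 V=0.0000[hold]; j=4 S=177.1024 intr=0.0000 cont=0.0000 V=0.0000[hold]; j=5 S=220.8045 intr=0.0000 cont=0.0000 V=0.0000[hold]; j=6 S=275.2905 intr=0.0000 cont=0.0000 V=0.0000[hold]  S*(6)=73.2979
k=5: j=0 S=81.8433 intr=19.6267 cont=19.5379 V=19.6267[EX]; j=1 S=102.0390 intr=0.0000 cont=6.8463 V=6.8463[hold]; j=2 S=127.2183 intr=0.0000 cont=1.1018 V=1.1018[hold]; j=3 S=158.6109 intr=0.0000 cont=0.0000 V=0.0000[hold]; j=4 S=197.7499 intr=0.0000 cont=0.0000 V=0.0000[hold]; j=5 S=246.5469 intr=0.0000 cont=0.0000 V=0.0000[hold]  S*(5)=81.8433
k=4: j=0 S=91.3849 intr=10.0851 cont=12.8891 V=12.8891[hold]; j=1 S=113.9352 intr=0.0000 cont=3.8372 V=3.8372[hold]; j=2 S=142.0500 intr=0.0000 cont=0.5267 V=0.5267[hold]; j=3 S=177.1024 intr=0.0000 cont=0.0000 V=0.0000[hold]; j=4 S=220.8045 intr=0.0000 cont=0.0000 V=0.0000[hold]  S*(4)=-
k=3: j=0 S=102.0390 intr=0.0000 cont=8.1270 V=8.1270[hold]; j=1 S=127.2183 intr=0.0000 cont=2.1042 V=2.1042[hold]; j=2 S=158.6109 intr=0.0000 cont=0.2518 V=0.2518[hold]; j=3 S=197.7499 intr=0.0000 cont=0.0000 V=0.0000[hold]  S*(3)=-
k=2: j=0 S=113.9352 intr=0.0000 cont=4.9628 V=4.9628[hold]; j=1 S=142.0500 intr=0.0000 cont=1.1349 V=1.1349[hold]; j=2 S=177.1024 intr=0.0000 cont=0.1204 V=0.1204[hold]  S*(2)=-
k=1: j=0 S=127.2183 intr=0.0000 cont=2.9537 V=2.9537[hold]; j=1 S=158.6109 intr=0.0000 cont=0.6042 V=0.6042[hold]  S*(1)=-
k=0: j=0 S=142.0500 intr=0.0000 cont=1.7215 V=1.7215[hold]  S*(0)=-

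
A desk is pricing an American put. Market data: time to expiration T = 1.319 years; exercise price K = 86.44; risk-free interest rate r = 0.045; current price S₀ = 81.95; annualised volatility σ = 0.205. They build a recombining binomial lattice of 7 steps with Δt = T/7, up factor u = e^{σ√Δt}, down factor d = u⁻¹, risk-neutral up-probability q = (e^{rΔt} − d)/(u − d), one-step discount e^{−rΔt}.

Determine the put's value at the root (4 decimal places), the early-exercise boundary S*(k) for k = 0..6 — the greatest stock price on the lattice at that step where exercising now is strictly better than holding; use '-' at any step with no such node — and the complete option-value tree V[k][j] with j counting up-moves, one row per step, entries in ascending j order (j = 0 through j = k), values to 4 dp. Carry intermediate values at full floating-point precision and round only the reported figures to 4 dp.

Δt=0.18843, u=1.09307, d=0.91486, q=0.52555, disc=e^(-rΔt)=0.99156
k=7 terminal: V=max(K-S,0) → 42.4836 33.9211 23.6907 11.4674 0.0000 0.0000 0.0000 0.0000
k=6: j=0 S=48.0473 intr=38.3927 cont=37.6628 V=38.3927[EX]; j=1 S=57.4067 intr=29.0333 cont=28.3035 V=29.0333[EX]; j=2 S=68.5892 intr=17.8508 cont=17.1210 V=17.8508[EX]; j=3 S=81.9500 intr=4.4900 cont=5.3948 V=5.3948[hold]; j=4 S=97.9134 intr=0.0000 cont=0.0000 V=0.0000[hold]; j=5 S=116.9864 intr=0.0000 cont=0.0000 V=0.0000[hold]; j=6 S=139.7747 intr=0.0000 cont=0.0000 V=0.0000[hold]  S*(6)=68.5892
k=5: j=0 S=52.5189 intr=33.9211 cont=33.1912 V=33.9211[EX]; j=1 S=62.7493 intr=23.6907 cont=22.9608 V=23.6907[EX]; j=2 S=74.9726 intr=11.4674 cont=11.2091 V=11.4674[EX]; j=3 S=89.5768 intr=0.0000 cont=2.5379 V=2.5379[hold]; j=4 S=107.0259 intr=0.0000 cont=0.0000 V=0.0000[hold]; j=5 S=127.8739 intr=0.0000 cont=0.0000 V=0.0000[hold]  S*(5)=74.9726
k=4: j=0 S=57.4067 intr=29.0333 cont=28.3035 V=29.0333[EX]; j=1 S=68.5892 intr=17.8508 cont=17.1210 V=17.8508[EX]; j=2 S=81.9500 intr=4.4900 cont=6.7173 V=6.7173[hold]; j=3 S=97.9134 intr=0.0000 cont=1.1940 V=1.1940[hold]; j=4 S=116.9864 intr=0.0000 cont=0.0000 V=0.0000[hold]  S*(4)=68.5892
k=3: j=0 S=62.7493 intr=23.6907 cont=22.9608 V=23.6907[EX]; j=1 S=74.9726 intr=11.4674 cont=11.8983 V=11.8983[hold]; j=2 S=89.5768 intr=0.0000 cont=3.7823 V=3.7823[hold]; j=3 S=107.0259 intr=0.0000 cont=0.5617 V=0.5617[hold]  S*(3)=62.7493
k=2: j=0 S=68.5892 intr=17.8508 cont=17.3455 V=17.8508[EX]; j=1 S=81.9500 intr=4.4900 cont=7.5685 V=7.5685[hold]; j=2 S=97.9134 intr=0.0000 cont=2.0721 V=2.0721[hold]  S*(2)=68.5892
k=1: j=0 S=74.9726 intr=11.4674 cont=12.3418 V=12.3418[hold]; j=1 S=89.5768 intr=0.0000 cont=4.6403 V=4.6403[hold]  S*(1)=-
k=0: j=0 S=81.9500 intr=4.4900 cont=8.2243 V=8.2243[hold]  S*(0)=-

price = 8.2243
boundary = - - 68.5892 62.7493 68.5892 74.9726 68.5892
tree:
8.2243
12.3418 4.6403
17.8508 7.5685 2.0721
23.6907 11.8983 3.7823 0.5617
29.0333 17.8508 6.7173 1.1940 0.0000
33.9211 23.6907 11.4674 2.5379 0.0000 0.0000
38.3927 29.0333 17.8508 5.3948 0.0000 0.0000 0.0000
42.4836 33.9211 23.6907 11.4674 0.0000 0.0000 0.0000 0.0000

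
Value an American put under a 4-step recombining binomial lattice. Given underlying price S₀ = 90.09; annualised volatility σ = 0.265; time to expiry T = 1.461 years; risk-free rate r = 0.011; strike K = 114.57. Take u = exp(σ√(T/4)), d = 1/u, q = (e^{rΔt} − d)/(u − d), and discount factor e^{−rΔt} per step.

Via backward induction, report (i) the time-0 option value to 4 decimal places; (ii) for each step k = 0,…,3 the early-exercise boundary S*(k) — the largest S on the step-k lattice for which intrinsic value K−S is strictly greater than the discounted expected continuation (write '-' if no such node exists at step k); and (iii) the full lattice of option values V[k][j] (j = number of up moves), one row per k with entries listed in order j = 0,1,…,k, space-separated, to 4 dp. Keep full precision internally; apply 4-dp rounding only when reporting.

Δt=0.36525  u=1.17369  d=0.85201  q=0.47256  discount=0.99599
step 4 (expiry): payoffs max(K−S,0) = 67.0957 49.1715 24.4800 0.0000 0.0000
step 3: (k=3,j=0): S=55.7202, (K−S)⁺=58.8498, hold=58.3904 ⇒ V=58.8498 exercise | (k=3,j=1): S=76.7577, (K−S)⁺=37.8123, hold=37.3529 ⇒ V=37.8123 exercise | (k=3,j=2): S=105.7380, (K−S)⁺=8.8320, hold=12.8599 ⇒ V=12.8599 continue | (k=3,j=3): S=145.6599, (K−S)⁺=0.0000, hold=0.0000 ⇒ V=0.0000 continue  boundary S*=76.7577
step 2: (k=2,j=0): S=65.3985, (K−S)⁺=49.1715, hold=48.7121 ⇒ V=49.1715 exercise | (k=2,j=1): S=90.0900, (K−S)⁺=24.4800, hold=25.9164 ⇒ V=25.9164 continue | (k=2,j=2): S=124.1040, (K−S)⁺=0.0000, hold=6.7556 ⇒ V=6.7556 continue  boundary S*=65.3985
step 1: (k=1,j=0): S=76.7577, (K−S)⁺=37.8123, hold=38.0290 ⇒ V=38.0290 continue | (k=1,j=1): S=105.7380, (K−S)⁺=8.8320, hold=16.7942 ⇒ V=16.7942 continue  boundary S*=-
step 0: (k=0,j=0): S=90.0900, (K−S)⁺=24.4800, hold=27.8820 ⇒ V=27.8820 continue  boundary S*=-

price = 27.8820
boundary = - - 65.3985 76.7577
tree:
27.8820
38.0290 16.7942
49.1715 25.9164 6.7556
58.8498 37.8123 12.8599 0.0000
67.0957 49.1715 24.4800 0.0000 0.0000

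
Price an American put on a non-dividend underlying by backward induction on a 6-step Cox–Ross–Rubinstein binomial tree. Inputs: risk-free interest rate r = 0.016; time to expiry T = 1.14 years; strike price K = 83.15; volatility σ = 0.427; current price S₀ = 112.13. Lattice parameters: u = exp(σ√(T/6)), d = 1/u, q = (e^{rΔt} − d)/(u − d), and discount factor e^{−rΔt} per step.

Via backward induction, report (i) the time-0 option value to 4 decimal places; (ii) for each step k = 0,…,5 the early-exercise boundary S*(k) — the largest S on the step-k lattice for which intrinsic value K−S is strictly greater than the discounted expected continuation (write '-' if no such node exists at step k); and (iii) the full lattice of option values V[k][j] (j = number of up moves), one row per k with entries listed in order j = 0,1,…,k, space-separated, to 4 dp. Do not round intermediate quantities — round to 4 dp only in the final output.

price = 6.4115
boundary = - - - - 53.2586 64.1538
tree:
6.4115
9.8271 2.4720
14.7193 4.1888 0.4870
21.4010 7.0272 0.9074 0.0000
29.8914 11.6445 1.6910 0.0000 0.0000
38.9363 18.9962 3.1511 0.0000 0.0000 0.0000
46.4451 29.8914 5.8720 0.0000 0.0000 0.0000 0.0000

Δt=0.19000  u=1.20457  d=0.83017  q=0.46173  discount=0.99696
step 6 (expiry): payoffs max(K−S,0) = 46.4451 29.8914 5.8720 0.0000 0.0000 0.0000 0.0000
step 5: (k=5,j=0): S=44.2137, (K−S)⁺=38.9363, hold=38.6839 ⇒ V=38.9363 exercise | (k=5,j=1): S=64.1538, (K−S)⁺=18.9962, hold=18.7438 ⇒ V=18.9962 exercise | (k=5,j=2): S=93.0869, (K−S)⁺=0.0000, hold=3.1511 ⇒ V=3.1511 continue | (k=5,j=3): S=135.0687, (K−S)⁺=0.0000, hold=0.0000 ⇒ V=0.0000 continue | (k=5,j=4): S=195.9842, (K−S)⁺=0.0000, hold=0.0000 ⇒ V=0.0000 continue | (k=5,j=5): S=284.3722, (K−S)⁺=0.0000, hold=0.0000 ⇒ V=0.0000 continue  boundary S*=64.1538
step 4: (k=4,j=0): S=53.2586, (K−S)⁺=29.8914, hold=29.6390 ⇒ V=29.8914 exercise | (k=4,j=1): S=77.2780, (K−S)⁺=5.8720, hold=11.6445 ⇒ V=11.6445 continue | (k=4,j=2): S=112.1300, (K−S)⁺=0.0000, hold=1.6910 ⇒ V=1.6910 continue | (k=4,j=3): S=162.7001, (K−S)⁺=0.0000, hold=0.0000 ⇒ V=0.0000 continue | (k=4,j=4): S=236.0772, (K−S)⁺=0.0000, hold=0.0000 ⇒ V=0.0000 continue  boundary S*=53.2586
step 3: (k=3,j=0): S=64.1538, (K−S)⁺=18.9962, hold=21.4010 ⇒ V=21.4010 continue | (k=3,j=1): S=93.0869, (K−S)⁺=0.0000, hold=7.0272 ⇒ V=7.0272 continue | (k=3,j=2): S=135.0687, (K−S)⁺=0.0000, hold=0.9074 ⇒ V=0.9074 continue | (k=3,j=3): S=195.9842, (K−S)⁺=0.0000, hold=0.0000 ⇒ V=0.0000 continue  boundary S*=-
step 2: (k=2,j=0): S=77.2780, (K−S)⁺=5.8720, hold=14.7193 ⇒ V=14.7193 continue | (k=2,j=1): S=112.1300, (K−S)⁺=0.0000, hold=4.1888 ⇒ V=4.1888 continue | (k=2,j=2): S=162.7001, (K−S)⁺=0.0000, hold=0.4870 ⇒ V=0.4870 continue  boundary S*=-
step 1: (k=1,j=0): S=93.0869, (K−S)⁺=0.0000, hold=9.8271 ⇒ V=9.8271 continue | (k=1,j=1): S=135.0687, (K−S)⁺=0.0000, hold=2.4720 ⇒ V=2.4720 continue  boundary S*=-
step 0: (k=0,j=0): S=112.1300, (K−S)⁺=0.0000, hold=6.4115 ⇒ V=6.4115 continue  boundary S*=-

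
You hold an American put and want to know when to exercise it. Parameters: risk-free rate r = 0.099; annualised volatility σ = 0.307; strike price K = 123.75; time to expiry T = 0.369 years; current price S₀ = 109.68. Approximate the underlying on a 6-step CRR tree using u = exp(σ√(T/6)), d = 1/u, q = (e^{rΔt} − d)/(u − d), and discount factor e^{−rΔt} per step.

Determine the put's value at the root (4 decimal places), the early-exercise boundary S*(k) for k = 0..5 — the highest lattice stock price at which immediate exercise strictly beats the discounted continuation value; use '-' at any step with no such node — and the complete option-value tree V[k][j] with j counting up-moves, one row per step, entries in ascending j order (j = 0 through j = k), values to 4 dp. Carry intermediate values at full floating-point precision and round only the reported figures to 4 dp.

Δt=0.06150, u=1.07911, d=0.92669, q=0.52104, disc=e^(-rΔt)=0.99393
k=6 terminal: V=max(K-S,0) → 54.2890 42.8646 29.5613 14.0700 0.0000 0.0000 0.0000
k=5: j=0 S=74.9559 intr=48.7941 cont=48.0430 V=48.7941[EX]; j=1 S=87.2839 intr=36.4661 cont=35.7149 V=36.4661[EX]; j=2 S=101.6396 intr=22.1104 cont=21.3592 V=22.1104[EX]; j=3 S=118.3564 intr=5.3936 cont=6.6980 V=6.6980[hold]; j=4 S=137.8226 intr=0.0000 cont=0.0000 V=0.0000[hold]; j=5 S=160.4905 intr=0.0000 cont=0.0000 V=0.0000[hold]  S*(5)=101.6396
k=4: j=0 S=80.8854 intr=42.8646 cont=42.1135 V=42.8646[EX]; j=1 S=94.1887 intr=29.5613 cont=28.8102 V=29.5613[EX]; j=2 S=109.6800 intr=14.0700 cont=13.9944 V=14.0700[EX]; j=3 S=127.7192 intr=0.0000 cont=3.1886 V=3.1886[hold]; j=4 S=148.7253 intr=0.0000 cont=0.0000 V=0.0000[hold]  S*(4)=109.6800
k=3: j=0 S=87.2839 intr=36.4661 cont=35.7149 V=36.4661[EX]; j=1 S=101.6396 intr=22.1104 cont=21.3592 V=22.1104[EX]; j=2 S=118.3564 intr=5.3936 cont=8.3493 V=8.3493[hold]; j=3 S=137.8226 intr=0.0000 cont=1.5179 V=1.5179[hold]  S*(3)=101.6396
k=2: j=0 S=94.1887 intr=29.5613 cont=28.8102 V=29.5613[EX]; j=1 S=109.6800 intr=14.0700 cont=14.8495 V=14.8495[hold]; j=2 S=127.7192 intr=0.0000 cont=4.7608 V=4.7608[hold]  S*(2)=94.1887
k=1: j=0 S=101.6396 intr=22.1104 cont=21.7629 V=22.1104[EX]; j=1 S=118.3564 intr=5.3936 cont=9.5346 V=9.5346[hold]  S*(1)=101.6396
k=0: j=0 S=109.6800 intr=14.0700 cont=15.4634 V=15.4634[hold]  S*(0)=-

price = 15.4634
boundary = - 101.6396 94.1887 101.6396 109.6800 101.6396
tree:
15.4634
22.1104 9.5346
29.5613 14.8495 4.7608
36.4661 22.1104 8.3493 1.5179
42.8646 29.5613 14.0700 3.1886 0.0000
48.7941 36.4661 22.1104 6.6980 0.0000 0.0000
54.2890 42.8646 29.5613 14.0700 0.0000 0.0000 0.0000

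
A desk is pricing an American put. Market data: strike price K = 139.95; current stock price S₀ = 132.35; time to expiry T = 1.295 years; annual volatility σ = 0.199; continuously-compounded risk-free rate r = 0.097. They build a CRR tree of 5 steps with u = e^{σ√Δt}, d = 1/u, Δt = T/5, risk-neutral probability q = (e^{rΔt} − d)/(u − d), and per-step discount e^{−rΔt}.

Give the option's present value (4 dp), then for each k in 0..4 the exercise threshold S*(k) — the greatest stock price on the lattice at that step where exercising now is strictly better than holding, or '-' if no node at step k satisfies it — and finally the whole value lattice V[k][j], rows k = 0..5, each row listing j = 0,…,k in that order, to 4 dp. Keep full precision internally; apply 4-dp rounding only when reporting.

Δt=0.25900, u=1.10658, d=0.90368, q=0.60009, disc=e^(-rΔt)=0.97519
k=5 terminal: V=max(K-S,0) → 60.1859 42.2771 20.3474 0.0000 0.0000 0.0000
k=4: j=0 S=88.2655 intr=51.6845 cont=48.2123 V=51.6845[EX]; j=1 S=108.0830 intr=31.8670 cont=28.3948 V=31.8670[EX]; j=2 S=132.3500 intr=7.6000 cont=7.9352 V=7.9352[hold]; j=3 S=162.0654 intr=0.0000 cont=0.0000 V=0.0000[hold]; j=4 S=198.4527 intr=0.0000 cont=0.0000 V=0.0000[hold]  S*(4)=108.0830
k=3: j=0 S=97.6729 intr=42.2771 cont=38.8049 V=42.2771[EX]; j=1 S=119.6026 intr=20.3474 cont=17.0714 V=20.3474[EX]; j=2 S=146.4560 intr=0.0000 cont=3.0946 V=3.0946[hold]; j=3 S=179.3386 intr=0.0000 cont=0.0000 V=0.0000[hold]  S*(3)=119.6026
k=2: j=0 S=108.0830 intr=31.8670 cont=28.3948 V=31.8670[EX]; j=1 S=132.3500 intr=7.6000 cont=9.7462 V=9.7462[hold]; j=2 S=162.0654 intr=0.0000 cont=1.2069 V=1.2069[hold]  S*(2)=108.0830
k=1: j=0 S=119.6026 intr=20.3474 cont=18.1312 V=20.3474[EX]; j=1 S=146.4560 intr=0.0000 cont=4.5071 V=4.5071[hold]  S*(1)=119.6026
k=0: j=0 S=132.3500 intr=7.6000 cont=10.5728 V=10.5728[hold]  S*(0)=-

price = 10.5728
boundary = - 119.6026 108.0830 119.6026 108.0830
tree:
10.5728
20.3474 4.5071
31.8670 9.7462 1.2069
42.2771 20.3474 3.0946 0.0000
51.6845 31.8670 7.9352 0.0000 0.0000
60.1859 42.2771 20.3474 0.0000 0.0000 0.0000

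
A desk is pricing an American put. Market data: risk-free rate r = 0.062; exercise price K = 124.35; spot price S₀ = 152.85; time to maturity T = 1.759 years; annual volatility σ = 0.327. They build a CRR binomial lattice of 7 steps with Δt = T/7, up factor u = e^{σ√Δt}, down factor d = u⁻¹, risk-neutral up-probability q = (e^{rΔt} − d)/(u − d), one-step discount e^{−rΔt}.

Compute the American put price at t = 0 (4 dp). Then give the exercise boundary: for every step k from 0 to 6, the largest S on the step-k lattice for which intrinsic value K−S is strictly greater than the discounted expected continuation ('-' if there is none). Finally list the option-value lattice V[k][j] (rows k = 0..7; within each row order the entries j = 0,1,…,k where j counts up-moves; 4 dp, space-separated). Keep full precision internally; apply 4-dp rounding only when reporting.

Δt=0.25129, u=1.17812, d=0.84881, q=0.50679, disc=e^(-rΔt)=0.98454
k=7 terminal: V=max(K-S,0) → 75.8280 57.0031 30.8747 0.0000 0.0000 0.0000 0.0000 0.0000
k=6: j=0 S=57.1648 intr=67.1852 cont=65.2629 V=67.1852[EX]; j=1 S=79.3428 intr=45.0072 cont=43.0849 V=45.0072[EX]; j=2 S=110.1251 intr=14.2249 cont=14.9922 V=14.9922[hold]; j=3 S=152.8500 intr=0.0000 cont=0.0000 V=0.0000[hold]; j=4 S=212.1507 intr=0.0000 cont=0.0000 V=0.0000[hold]; j=5 S=294.4581 intr=0.0000 cont=0.0000 V=0.0000[hold]; j=6 S=408.6980 intr=0.0000 cont=0.0000 V=0.0000[hold]  S*(6)=79.3428
k=5: j=0 S=67.3469 intr=57.0031 cont=55.0807 V=57.0031[EX]; j=1 S=93.4753 intr=30.8747 cont=29.3352 V=30.8747[EX]; j=2 S=129.7406 intr=0.0000 cont=7.2800 V=7.2800[hold]; j=3 S=180.0756 intr=0.0000 cont=0.0000 V=0.0000[hold]; j=4 S=249.9390 intr=0.0000 cont=0.0000 V=0.0000[hold]; j=5 S=346.9069 intr=0.0000 cont=0.0000 V=0.0000[hold]  S*(5)=93.4753
k=4: j=0 S=79.3428 intr=45.0072 cont=43.0849 V=45.0072[EX]; j=1 S=110.1251 intr=14.2249 cont=18.6246 V=18.6246[hold]; j=2 S=152.8500 intr=0.0000 cont=3.5350 V=3.5350[hold]; j=3 S=212.1507 intr=0.0000 cont=0.0000 V=0.0000[hold]; j=4 S=294.4581 intr=0.0000 cont=0.0000 V=0.0000[hold]  S*(4)=79.3428
k=3: j=0 S=93.4753 intr=30.8747 cont=31.1477 V=31.1477[hold]; j=1 S=129.7406 intr=0.0000 cont=10.8076 V=10.8076[hold]; j=2 S=180.0756 intr=0.0000 cont=1.7166 V=1.7166[hold]; j=3 S=249.9390 intr=0.0000 cont=0.0000 V=0.0000[hold]  S*(3)=-
k=2: j=0 S=110.1251 intr=14.2249 cont=20.5173 V=20.5173[hold]; j=1 S=152.8500 intr=0.0000 cont=6.1045 V=6.1045[hold]; j=2 S=212.1507 intr=0.0000 cont=0.8335 V=0.8335[hold]  S*(2)=-
k=1: j=0 S=129.7406 intr=0.0000 cont=13.0088 V=13.0088[hold]; j=1 S=180.0756 intr=0.0000 cont=3.3801 V=3.3801[hold]  S*(1)=-
k=0: j=0 S=152.8500 intr=0.0000 cont=8.0034 V=8.0034[hold]  S*(0)=-

price = 8.0034
boundary = - - - - 79.3428 93.4753 79.3428
tree:
8.0034
13.0088 3.3801
20.5173 6.1045 0.8335
31.1477 10.8076 1.7166 0.0000
45.0072 18.6246 3.5350 0.0000 0.0000
57.0031 30.8747 7.2800 0.0000 0.0000 0.0000
67.1852 45.0072 14.9922 0.0000 0.0000 0.0000 0.0000
75.8280 57.0031 30.8747 0.0000 0.0000 0.0000 0.0000 0.0000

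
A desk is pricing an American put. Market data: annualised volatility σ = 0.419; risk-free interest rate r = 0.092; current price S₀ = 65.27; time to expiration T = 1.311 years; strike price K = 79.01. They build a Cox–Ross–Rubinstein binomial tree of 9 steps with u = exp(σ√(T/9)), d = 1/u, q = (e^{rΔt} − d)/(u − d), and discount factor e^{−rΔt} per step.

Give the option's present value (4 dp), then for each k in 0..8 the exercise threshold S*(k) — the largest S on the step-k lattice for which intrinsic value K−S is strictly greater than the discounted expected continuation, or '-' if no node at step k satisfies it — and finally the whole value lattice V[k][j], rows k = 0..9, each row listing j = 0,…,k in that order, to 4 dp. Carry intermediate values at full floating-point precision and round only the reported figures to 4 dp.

Δt=0.14567  u=1.17341  d=0.85221  q=0.50211  discount=0.98669
step 9 (expiry): payoffs max(K−S,0) = 63.5341 57.7013 49.6701 38.6119 23.3859 2.4213 0.0000 0.0000 0.0000 0.0000
step 8: (k=8,j=0): S=18.1596, (K−S)⁺=60.8504, hold=59.7986 ⇒ V=60.8504 exercise | (k=8,j=1): S=25.0039, (K−S)⁺=54.0061, hold=52.9543 ⇒ V=54.0061 exercise | (k=8,j=2): S=34.4278, (K−S)⁺=44.5822, hold=43.5304 ⇒ V=44.5822 exercise | (k=8,j=3): S=47.4036, (K−S)⁺=31.6064, hold=30.5546 ⇒ V=31.6064 exercise | (k=8,j=4): S=65.2700, (K−S)⁺=13.7400, hold=12.6882 ⇒ V=13.7400 exercise | (k=8,j=5): S=89.8702, (K−S)⁺=0.0000, hold=1.1895 ⇒ V=1.1895 continue | (k=8,j=6): S=123.7421, (K−S)⁺=0.0000, hold=0.0000 ⇒ V=0.0000 continue | (k=8,j=7): S=170.3804, (K−S)⁺=0.0000, hold=0.0000 ⇒ V=0.0000 continue | (k=8,j=8): S=234.5965, (K−S)⁺=0.0000, hold=0.0000 ⇒ V=0.0000 continue  boundary S*=65.2700
step 7: (k=7,j=0): S=21.3087, (K−S)⁺=57.7013, hold=56.6495 ⇒ V=57.7013 exercise | (k=7,j=1): S=29.3399, (K−S)⁺=49.6701, hold=48.6183 ⇒ V=49.6701 exercise | (k=7,j=2): S=40.3981, (K−S)⁺=38.6119, hold=37.5602 ⇒ V=38.6119 exercise | (k=7,j=3): S=55.6241, (K−S)⁺=23.3859, hold=22.3342 ⇒ V=23.3859 exercise | (k=7,j=4): S=76.5887, (K−S)⁺=2.4213, hold=7.3393 ⇒ V=7.3393 continue | (k=7,j=5): S=105.4549, (K−S)⁺=0.0000, hold=0.5844 ⇒ V=0.5844 continue | (k=7,j=6): S=145.2006, (K−S)⁺=0.0000, hold=0.0000 ⇒ V=0.0000 continue | (k=7,j=7): S=199.9266, (K−S)⁺=0.0000, hold=0.0000 ⇒ V=0.0000 continue  boundary S*=55.6241
step 6: (k=6,j=0): S=25.0039, (K−S)⁺=54.0061, hold=52.9543 ⇒ V=54.0061 exercise | (k=6,j=1): S=34.4278, (K−S)⁺=44.5822, hold=43.5304 ⇒ V=44.5822 exercise | (k=6,j=2): S=47.4036, (K−S)⁺=31.6064, hold=30.5546 ⇒ V=31.6064 exercise | (k=6,j=3): S=65.2700, (K−S)⁺=13.7400, hold=15.1247 ⇒ V=15.1247 continue | (k=6,j=4): S=89.8702, (K−S)⁺=0.0000, hold=3.8950 ⇒ V=3.8950 continue | (k=6,j=5): S=123.7421, (K−S)⁺=0.0000, hold=0.2871 ⇒ V=0.2871 continue | (k=6,j=6): S=170.3804, (K−S)⁺=0.0000, hold=0.0000 ⇒ V=0.0000 continue  boundary S*=47.4036
step 5: (k=5,j=0): S=29.3399, (K−S)⁺=49.6701, hold=48.6183 ⇒ V=49.6701 exercise | (k=5,j=1): S=40.3981, (K−S)⁺=38.6119, hold=37.5602 ⇒ V=38.6119 exercise | (k=5,j=2): S=55.6241, (K−S)⁺=23.3859, hold=23.0202 ⇒ V=23.3859 exercise | (k=5,j=3): S=76.5887, (K−S)⁺=2.4213, hold=9.3599 ⇒ V=9.3599 continue | (k=5,j=4): S=105.4549, (K−S)⁺=0.0000, hold=2.0557 ⇒ V=2.0557 continue | (k=5,j=5): S=145.2006, (K−S)⁺=0.0000, hold=0.1410 ⇒ V=0.1410 continue  boundary S*=55.6241
step 4: (k=4,j=0): S=34.4278, (K−S)⁺=44.5822, hold=43.5304 ⇒ V=44.5822 exercise | (k=4,j=1): S=47.4036, (K−S)⁺=31.6064, hold=30.5546 ⇒ V=31.6064 exercise | (k=4,j=2): S=65.2700, (K−S)⁺=13.7400, hold=16.1258 ⇒ V=16.1258 continue | (k=4,j=3): S=89.8702, (K−S)⁺=0.0000, hold=5.6166 ⇒ V=5.6166 continue | (k=4,j=4): S=123.7421, (K−S)⁺=0.0000, hold=1.0798 ⇒ V=1.0798 continue  boundary S*=47.4036
step 3: (k=3,j=0): S=40.3981, (K−S)⁺=38.6119, hold=37.5602 ⇒ V=38.6119 exercise | (k=3,j=1): S=55.6241, (K−S)⁺=23.3859, hold=23.5161 ⇒ V=23.5161 continue | (k=3,j=2): S=76.5887, (K−S)⁺=2.4213, hold=10.7046 ⇒ V=10.7046 continue | (k=3,j=3): S=105.4549, (K−S)⁺=0.0000, hold=3.2942 ⇒ V=3.2942 continue  boundary S*=40.3981
step 2: (k=2,j=0): S=47.4036, (K−S)⁺=31.6064, hold=30.6191 ⇒ V=31.6064 exercise | (k=2,j=1): S=65.2700, (K−S)⁺=13.7400, hold=16.8559 ⇒ V=16.8559 continue | (k=2,j=2): S=89.8702, (K−S)⁺=0.0000, hold=6.8908 ⇒ V=6.8908 continue  boundary S*=47.4036
step 1: (k=1,j=0): S=55.6241, (K−S)⁺=23.3859, hold=23.8779 ⇒ V=23.8779 continue | (k=1,j=1): S=76.5887, (K−S)⁺=2.4213, hold=11.6946 ⇒ V=11.6946 continue  boundary S*=-
step 0: (k=0,j=0): S=65.2700, (K−S)⁺=13.7400, hold=17.5241 ⇒ V=17.5241 continue  boundary S*=-

price = 17.5241
boundary = - - 47.4036 40.3981 47.4036 55.6241 47.4036 55.6241 65.2700
tree:
17.5241
23.8779 11.6946
31.6064 16.8559 6.8908
38.6119 23.5161 10.7046 3.2942
44.5822 31.6064 16.1258 5.6166 1.0798
49.6701 38.6119 23.3859 9.3599 2.0557 0.1410
54.0061 44.5822 31.6064 15.1247 3.8950 0.2871 0.0000
57.7013 49.6701 38.6119 23.3859 7.3393 0.5844 0.0000 0.0000
60.8504 54.0061 44.5822 31.6064 13.7400 1.1895 0.0000 0.0000 0.0000
63.5341 57.7013 49.6701 38.6119 23.3859 2.4213 0.0000 0.0000 0.0000 0.0000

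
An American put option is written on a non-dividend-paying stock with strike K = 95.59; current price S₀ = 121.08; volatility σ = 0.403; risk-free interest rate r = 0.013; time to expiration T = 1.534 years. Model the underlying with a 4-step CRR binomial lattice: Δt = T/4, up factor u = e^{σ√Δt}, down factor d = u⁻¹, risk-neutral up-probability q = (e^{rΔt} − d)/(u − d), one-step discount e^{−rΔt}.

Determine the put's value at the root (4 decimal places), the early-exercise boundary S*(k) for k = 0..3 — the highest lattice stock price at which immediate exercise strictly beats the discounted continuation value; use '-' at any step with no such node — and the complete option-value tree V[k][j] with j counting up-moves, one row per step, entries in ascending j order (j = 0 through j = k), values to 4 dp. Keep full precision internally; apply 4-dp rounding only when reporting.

price = 11.2524
boundary = - - - 57.2684
tree:
11.2524
17.5097 3.6631
26.4620 6.6673 0.0000
38.3216 12.1353 0.0000 0.0000
50.9700 22.0877 0.0000 0.0000 0.0000

Δt=0.38350, u=1.28347, d=0.77914, q=0.44784, disc=e^(-rΔt)=0.99503
k=4 terminal: V=max(K-S,0) → 50.9700 22.0877 0.0000 0.0000 0.0000
k=3: j=0 S=57.2684 intr=38.3216 cont=37.8462 V=38.3216[EX]; j=1 S=94.3380 intr=1.2520 cont=12.1353 V=12.1353[hold]; j=2 S=155.4025 intr=0.0000 cont=0.0000 V=0.0000[hold]; j=3 S=255.9939 intr=0.0000 cont=0.0000 V=0.0000[hold]  S*(3)=57.2684
k=2: j=0 S=73.5023 intr=22.0877 cont=26.4620 V=26.4620[hold]; j=1 S=121.0800 intr=0.0000 cont=6.6673 V=6.6673[hold]; j=2 S=199.4545 intr=0.0000 cont=0.0000 V=0.0000[hold]  S*(2)=-
k=1: j=0 S=94.3380 intr=1.2520 cont=17.5097 V=17.5097[hold]; j=1 S=155.4025 intr=0.0000 cont=3.6631 V=3.6631[hold]  S*(1)=-
k=0: j=0 S=121.0800 intr=0.0000 cont=11.2524 V=11.2524[hold]  S*(0)=-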